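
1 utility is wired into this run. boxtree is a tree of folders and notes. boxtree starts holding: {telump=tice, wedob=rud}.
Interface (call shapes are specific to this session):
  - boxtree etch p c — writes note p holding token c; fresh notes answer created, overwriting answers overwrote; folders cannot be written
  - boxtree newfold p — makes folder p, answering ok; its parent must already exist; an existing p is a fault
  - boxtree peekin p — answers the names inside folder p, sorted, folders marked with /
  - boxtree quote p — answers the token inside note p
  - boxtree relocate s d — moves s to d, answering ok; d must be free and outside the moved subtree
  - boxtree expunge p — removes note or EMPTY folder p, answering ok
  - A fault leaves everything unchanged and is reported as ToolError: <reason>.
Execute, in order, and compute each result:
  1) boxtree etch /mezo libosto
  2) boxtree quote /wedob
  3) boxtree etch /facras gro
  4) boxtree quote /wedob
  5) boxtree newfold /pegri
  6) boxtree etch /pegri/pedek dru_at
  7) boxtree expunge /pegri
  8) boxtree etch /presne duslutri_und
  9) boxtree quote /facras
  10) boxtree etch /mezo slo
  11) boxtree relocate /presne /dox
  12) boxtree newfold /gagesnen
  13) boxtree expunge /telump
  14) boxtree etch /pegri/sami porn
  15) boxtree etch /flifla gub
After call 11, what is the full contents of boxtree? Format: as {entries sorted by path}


Answer: {dox=duslutri_und, facras=gro, mezo=slo, pegri/, pegri/pedek=dru_at, telump=tice, wedob=rud}

Derivation:
Next I call boxtree etch using p→/mezo, c→libosto, → created.
Using boxtree quote using p→/wedob, yielding rud.
I invoke boxtree etch using p→/facras, c→gro, giving created.
I try boxtree quote using p→/wedob, yielding rud.
Using boxtree newfold using p→/pegri, and see ok.
Then boxtree etch using p→/pegri/pedek, c→dru_at, and see created.
I use boxtree expunge using p→/pegri: ToolError: not empty.
Then boxtree etch using p→/presne, c→duslutri_und, and observe created.
I run boxtree quote using p→/facras, and get gro.
Now I run boxtree etch using p→/mezo, c→slo, giving overwrote.
I call boxtree relocate using s→/presne, d→/dox, and see ok.
I run boxtree newfold using p→/gagesnen, and observe ok.
Next I call boxtree expunge using p→/telump, and see ok.
Now I run boxtree etch using p→/pegri/sami, c→porn, giving created.
I try boxtree etch using p→/flifla, c→gub, and get created.


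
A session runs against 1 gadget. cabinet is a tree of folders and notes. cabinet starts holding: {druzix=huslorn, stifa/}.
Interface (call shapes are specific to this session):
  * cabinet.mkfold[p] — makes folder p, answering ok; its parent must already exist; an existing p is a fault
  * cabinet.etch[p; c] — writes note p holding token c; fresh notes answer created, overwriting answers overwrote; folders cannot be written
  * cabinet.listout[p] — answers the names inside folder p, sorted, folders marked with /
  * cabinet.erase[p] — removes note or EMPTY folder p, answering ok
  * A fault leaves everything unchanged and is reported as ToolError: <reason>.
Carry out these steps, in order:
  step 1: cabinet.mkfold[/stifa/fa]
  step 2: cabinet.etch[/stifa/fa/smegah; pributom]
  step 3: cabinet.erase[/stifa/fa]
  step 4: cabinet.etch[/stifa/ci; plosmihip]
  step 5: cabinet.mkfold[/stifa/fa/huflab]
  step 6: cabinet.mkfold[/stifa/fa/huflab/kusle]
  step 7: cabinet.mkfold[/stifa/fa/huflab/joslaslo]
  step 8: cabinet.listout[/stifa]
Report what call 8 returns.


Answer: [ci, fa/]

Derivation:
>>> cabinet.mkfold p: /stifa/fa
[out] ok
>>> cabinet.etch p: /stifa/fa/smegah c: pributom
[out] created
>>> cabinet.erase p: /stifa/fa
[out] ToolError: not empty
>>> cabinet.etch p: /stifa/ci c: plosmihip
[out] created
>>> cabinet.mkfold p: /stifa/fa/huflab
[out] ok
>>> cabinet.mkfold p: /stifa/fa/huflab/kusle
[out] ok
>>> cabinet.mkfold p: /stifa/fa/huflab/joslaslo
[out] ok
>>> cabinet.listout p: /stifa
[out] [ci, fa/]


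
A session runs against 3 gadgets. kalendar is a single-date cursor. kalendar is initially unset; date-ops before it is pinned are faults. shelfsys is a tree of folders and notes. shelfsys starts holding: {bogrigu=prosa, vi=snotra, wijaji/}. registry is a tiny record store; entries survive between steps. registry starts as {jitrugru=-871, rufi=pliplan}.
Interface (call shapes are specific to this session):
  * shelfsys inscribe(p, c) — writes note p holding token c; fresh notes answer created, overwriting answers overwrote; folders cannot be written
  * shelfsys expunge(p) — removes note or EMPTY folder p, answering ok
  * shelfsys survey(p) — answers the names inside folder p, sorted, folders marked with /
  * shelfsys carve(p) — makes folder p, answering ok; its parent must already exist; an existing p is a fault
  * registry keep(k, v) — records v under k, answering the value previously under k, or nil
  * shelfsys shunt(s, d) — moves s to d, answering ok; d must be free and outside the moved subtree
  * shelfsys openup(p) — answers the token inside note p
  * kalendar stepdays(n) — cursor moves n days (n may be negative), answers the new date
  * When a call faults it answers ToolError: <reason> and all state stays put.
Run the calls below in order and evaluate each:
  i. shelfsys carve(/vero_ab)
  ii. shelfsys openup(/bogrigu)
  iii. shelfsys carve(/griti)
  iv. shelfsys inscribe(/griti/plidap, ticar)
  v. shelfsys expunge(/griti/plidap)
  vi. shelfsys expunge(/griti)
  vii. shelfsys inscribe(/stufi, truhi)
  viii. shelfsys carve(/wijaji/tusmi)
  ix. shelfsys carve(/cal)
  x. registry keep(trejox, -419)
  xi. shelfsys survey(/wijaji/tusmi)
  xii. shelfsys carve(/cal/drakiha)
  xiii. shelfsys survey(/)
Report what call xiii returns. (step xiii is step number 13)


Answer: [bogrigu, cal/, stufi, vero_ab/, vi, wijaji/]

Derivation:
! 1. shelfsys carve(p: /vero_ab) : ok
! 2. shelfsys openup(p: /bogrigu) : prosa
! 3. shelfsys carve(p: /griti) : ok
! 4. shelfsys inscribe(p: /griti/plidap, c: ticar) : created
! 5. shelfsys expunge(p: /griti/plidap) : ok
! 6. shelfsys expunge(p: /griti) : ok
! 7. shelfsys inscribe(p: /stufi, c: truhi) : created
! 8. shelfsys carve(p: /wijaji/tusmi) : ok
! 9. shelfsys carve(p: /cal) : ok
! 10. registry keep(k: trejox, v: -419) : nil
! 11. shelfsys survey(p: /wijaji/tusmi) : []
! 12. shelfsys carve(p: /cal/drakiha) : ok
! 13. shelfsys survey(p: /) : [bogrigu, cal/, stufi, vero_ab/, vi, wijaji/]


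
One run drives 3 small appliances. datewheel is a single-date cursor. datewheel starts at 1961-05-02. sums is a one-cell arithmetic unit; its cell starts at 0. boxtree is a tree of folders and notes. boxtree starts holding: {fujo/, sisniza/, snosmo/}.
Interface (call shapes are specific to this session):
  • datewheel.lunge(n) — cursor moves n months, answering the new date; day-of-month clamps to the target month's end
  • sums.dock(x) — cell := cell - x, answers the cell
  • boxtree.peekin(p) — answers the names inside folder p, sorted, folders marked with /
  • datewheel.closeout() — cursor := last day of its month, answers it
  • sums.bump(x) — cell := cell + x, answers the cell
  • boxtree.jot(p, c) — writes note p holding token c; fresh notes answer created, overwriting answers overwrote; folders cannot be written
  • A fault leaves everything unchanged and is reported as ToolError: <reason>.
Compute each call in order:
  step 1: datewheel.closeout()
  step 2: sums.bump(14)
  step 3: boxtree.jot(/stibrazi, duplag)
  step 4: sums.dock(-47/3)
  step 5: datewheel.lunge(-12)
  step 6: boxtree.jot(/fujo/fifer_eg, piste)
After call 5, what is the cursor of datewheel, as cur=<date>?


% 1. closeout() == 1961-05-31
% 2. bump(x: 14) == 14
% 3. jot(p: /stibrazi, c: duplag) == created
% 4. dock(x: -47/3) == 89/3
% 5. lunge(n: -12) == 1960-05-31
% 6. jot(p: /fujo/fifer_eg, c: piste) == created

Answer: cur=1960-05-31


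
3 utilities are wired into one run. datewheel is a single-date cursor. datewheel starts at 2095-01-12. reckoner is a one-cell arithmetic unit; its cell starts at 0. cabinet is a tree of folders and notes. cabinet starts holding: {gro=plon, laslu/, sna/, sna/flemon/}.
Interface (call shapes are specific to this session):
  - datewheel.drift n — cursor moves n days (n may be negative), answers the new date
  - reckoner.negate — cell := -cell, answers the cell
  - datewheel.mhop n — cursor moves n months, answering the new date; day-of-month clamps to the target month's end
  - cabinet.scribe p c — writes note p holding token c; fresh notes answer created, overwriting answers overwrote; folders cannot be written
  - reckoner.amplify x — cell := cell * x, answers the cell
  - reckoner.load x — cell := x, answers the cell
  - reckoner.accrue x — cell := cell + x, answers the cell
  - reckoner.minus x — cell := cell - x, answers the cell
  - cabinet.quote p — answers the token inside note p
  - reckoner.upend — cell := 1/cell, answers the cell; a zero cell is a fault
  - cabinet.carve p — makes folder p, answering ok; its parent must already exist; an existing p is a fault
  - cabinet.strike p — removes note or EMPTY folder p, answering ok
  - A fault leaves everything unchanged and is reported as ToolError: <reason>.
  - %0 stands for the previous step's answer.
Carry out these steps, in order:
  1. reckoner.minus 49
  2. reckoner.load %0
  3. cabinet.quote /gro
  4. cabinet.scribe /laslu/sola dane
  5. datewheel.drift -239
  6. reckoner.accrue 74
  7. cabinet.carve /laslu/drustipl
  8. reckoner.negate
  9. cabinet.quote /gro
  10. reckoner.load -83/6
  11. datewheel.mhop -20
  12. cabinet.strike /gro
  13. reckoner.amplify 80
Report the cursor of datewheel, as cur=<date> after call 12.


Answer: cur=2092-09-18

Derivation:
% reckoner.minus(x=49) -> -49
% reckoner.load(x=%0) -> -49
% cabinet.quote(p=/gro) -> plon
% cabinet.scribe(p=/laslu/sola, c=dane) -> created
% datewheel.drift(n=-239) -> 2094-05-18
% reckoner.accrue(x=74) -> 25
% cabinet.carve(p=/laslu/drustipl) -> ok
% reckoner.negate() -> -25
% cabinet.quote(p=/gro) -> plon
% reckoner.load(x=-83/6) -> -83/6
% datewheel.mhop(n=-20) -> 2092-09-18
% cabinet.strike(p=/gro) -> ok
% reckoner.amplify(x=80) -> -3320/3


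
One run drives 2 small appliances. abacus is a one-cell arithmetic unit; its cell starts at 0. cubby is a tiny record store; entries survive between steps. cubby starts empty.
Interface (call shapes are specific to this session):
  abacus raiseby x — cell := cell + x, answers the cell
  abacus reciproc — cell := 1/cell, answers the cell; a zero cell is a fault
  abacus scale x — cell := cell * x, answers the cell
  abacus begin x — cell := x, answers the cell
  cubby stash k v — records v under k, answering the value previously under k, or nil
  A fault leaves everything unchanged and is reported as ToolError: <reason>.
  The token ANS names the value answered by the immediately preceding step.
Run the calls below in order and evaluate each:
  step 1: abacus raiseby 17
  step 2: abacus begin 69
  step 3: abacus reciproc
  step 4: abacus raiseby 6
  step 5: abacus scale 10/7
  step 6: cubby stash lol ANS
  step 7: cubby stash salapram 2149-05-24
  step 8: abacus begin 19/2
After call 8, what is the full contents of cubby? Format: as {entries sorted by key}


% abacus raiseby x: 17
= 17
% abacus begin x: 69
= 69
% abacus reciproc
= 1/69
% abacus raiseby x: 6
= 415/69
% abacus scale x: 10/7
= 4150/483
% cubby stash k: lol v: ANS
= nil
% cubby stash k: salapram v: 2149-05-24
= nil
% abacus begin x: 19/2
= 19/2

Answer: {lol=4150/483, salapram=2149-05-24}


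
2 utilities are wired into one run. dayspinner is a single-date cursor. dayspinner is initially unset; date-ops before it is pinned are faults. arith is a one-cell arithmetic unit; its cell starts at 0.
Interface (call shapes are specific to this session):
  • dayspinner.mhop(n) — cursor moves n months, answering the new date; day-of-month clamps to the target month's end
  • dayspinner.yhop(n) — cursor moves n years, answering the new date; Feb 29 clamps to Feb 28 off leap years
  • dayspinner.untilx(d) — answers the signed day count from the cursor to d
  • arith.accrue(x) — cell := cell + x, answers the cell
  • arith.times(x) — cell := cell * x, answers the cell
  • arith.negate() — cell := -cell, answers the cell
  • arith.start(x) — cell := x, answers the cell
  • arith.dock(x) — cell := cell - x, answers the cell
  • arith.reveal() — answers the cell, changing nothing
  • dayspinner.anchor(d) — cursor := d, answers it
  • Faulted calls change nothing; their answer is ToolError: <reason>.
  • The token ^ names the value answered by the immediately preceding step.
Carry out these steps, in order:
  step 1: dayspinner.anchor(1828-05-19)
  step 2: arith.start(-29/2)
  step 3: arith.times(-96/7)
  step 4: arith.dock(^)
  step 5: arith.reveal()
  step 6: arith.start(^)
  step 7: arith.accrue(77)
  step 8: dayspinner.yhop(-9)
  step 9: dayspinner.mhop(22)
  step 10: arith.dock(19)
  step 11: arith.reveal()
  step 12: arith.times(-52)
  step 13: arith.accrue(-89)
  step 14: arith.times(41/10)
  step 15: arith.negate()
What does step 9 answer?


Act: anchor[d: 1828-05-19]
Obs: 1828-05-19
Act: start[x: -29/2]
Obs: -29/2
Act: times[x: -96/7]
Obs: 1392/7
Act: dock[x: ^]
Obs: 0
Act: reveal[]
Obs: 0
Act: start[x: ^]
Obs: 0
Act: accrue[x: 77]
Obs: 77
Act: yhop[n: -9]
Obs: 1819-05-19
Act: mhop[n: 22]
Obs: 1821-03-19
Act: dock[x: 19]
Obs: 58
Act: reveal[]
Obs: 58
Act: times[x: -52]
Obs: -3016
Act: accrue[x: -89]
Obs: -3105
Act: times[x: 41/10]
Obs: -25461/2
Act: negate[]
Obs: 25461/2

Answer: 1821-03-19


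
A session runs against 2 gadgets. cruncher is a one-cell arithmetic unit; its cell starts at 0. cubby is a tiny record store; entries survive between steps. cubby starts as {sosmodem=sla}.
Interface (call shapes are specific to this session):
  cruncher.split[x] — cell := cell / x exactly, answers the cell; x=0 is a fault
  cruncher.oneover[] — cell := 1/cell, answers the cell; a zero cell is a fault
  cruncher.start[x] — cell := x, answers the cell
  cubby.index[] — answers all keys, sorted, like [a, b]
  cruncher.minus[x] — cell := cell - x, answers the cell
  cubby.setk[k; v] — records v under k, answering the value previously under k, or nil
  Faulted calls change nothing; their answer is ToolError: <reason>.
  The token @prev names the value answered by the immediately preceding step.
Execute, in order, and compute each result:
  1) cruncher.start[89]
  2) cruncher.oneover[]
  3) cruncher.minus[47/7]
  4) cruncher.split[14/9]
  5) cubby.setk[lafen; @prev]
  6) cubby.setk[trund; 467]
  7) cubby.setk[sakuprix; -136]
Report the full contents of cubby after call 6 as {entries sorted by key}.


[in] start 89
[out] 89
[in] oneover
[out] 1/89
[in] minus 47/7
[out] -4176/623
[in] split 14/9
[out] -18792/4361
[in] setk lafen @prev
[out] nil
[in] setk trund 467
[out] nil
[in] setk sakuprix -136
[out] nil

Answer: {lafen=-18792/4361, sosmodem=sla, trund=467}


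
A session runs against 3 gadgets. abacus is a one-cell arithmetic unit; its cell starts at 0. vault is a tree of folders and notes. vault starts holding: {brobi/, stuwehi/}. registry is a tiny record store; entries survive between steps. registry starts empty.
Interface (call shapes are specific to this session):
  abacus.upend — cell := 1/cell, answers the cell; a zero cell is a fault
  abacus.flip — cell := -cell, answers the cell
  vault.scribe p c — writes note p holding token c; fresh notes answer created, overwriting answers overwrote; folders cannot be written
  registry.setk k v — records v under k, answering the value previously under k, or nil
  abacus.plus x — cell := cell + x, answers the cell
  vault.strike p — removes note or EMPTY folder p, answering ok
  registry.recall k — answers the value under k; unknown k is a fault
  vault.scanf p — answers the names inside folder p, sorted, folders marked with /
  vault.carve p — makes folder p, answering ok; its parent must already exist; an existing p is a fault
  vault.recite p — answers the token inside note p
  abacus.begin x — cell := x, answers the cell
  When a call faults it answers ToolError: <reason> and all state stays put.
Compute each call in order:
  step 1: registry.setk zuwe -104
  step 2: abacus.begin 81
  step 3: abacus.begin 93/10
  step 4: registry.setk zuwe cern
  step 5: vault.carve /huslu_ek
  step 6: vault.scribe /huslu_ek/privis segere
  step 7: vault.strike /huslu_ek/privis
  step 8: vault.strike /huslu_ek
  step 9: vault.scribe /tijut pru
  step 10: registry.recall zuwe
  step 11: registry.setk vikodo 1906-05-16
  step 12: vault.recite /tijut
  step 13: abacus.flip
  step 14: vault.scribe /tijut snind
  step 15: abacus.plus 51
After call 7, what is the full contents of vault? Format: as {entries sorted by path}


Answer: {brobi/, huslu_ek/, stuwehi/}

Derivation:
Step: registry.setk[k: zuwe; v: -104]
Result: nil
Step: abacus.begin[x: 81]
Result: 81
Step: abacus.begin[x: 93/10]
Result: 93/10
Step: registry.setk[k: zuwe; v: cern]
Result: -104
Step: vault.carve[p: /huslu_ek]
Result: ok
Step: vault.scribe[p: /huslu_ek/privis; c: segere]
Result: created
Step: vault.strike[p: /huslu_ek/privis]
Result: ok
Step: vault.strike[p: /huslu_ek]
Result: ok
Step: vault.scribe[p: /tijut; c: pru]
Result: created
Step: registry.recall[k: zuwe]
Result: cern
Step: registry.setk[k: vikodo; v: 1906-05-16]
Result: nil
Step: vault.recite[p: /tijut]
Result: pru
Step: abacus.flip[]
Result: -93/10
Step: vault.scribe[p: /tijut; c: snind]
Result: overwrote
Step: abacus.plus[x: 51]
Result: 417/10


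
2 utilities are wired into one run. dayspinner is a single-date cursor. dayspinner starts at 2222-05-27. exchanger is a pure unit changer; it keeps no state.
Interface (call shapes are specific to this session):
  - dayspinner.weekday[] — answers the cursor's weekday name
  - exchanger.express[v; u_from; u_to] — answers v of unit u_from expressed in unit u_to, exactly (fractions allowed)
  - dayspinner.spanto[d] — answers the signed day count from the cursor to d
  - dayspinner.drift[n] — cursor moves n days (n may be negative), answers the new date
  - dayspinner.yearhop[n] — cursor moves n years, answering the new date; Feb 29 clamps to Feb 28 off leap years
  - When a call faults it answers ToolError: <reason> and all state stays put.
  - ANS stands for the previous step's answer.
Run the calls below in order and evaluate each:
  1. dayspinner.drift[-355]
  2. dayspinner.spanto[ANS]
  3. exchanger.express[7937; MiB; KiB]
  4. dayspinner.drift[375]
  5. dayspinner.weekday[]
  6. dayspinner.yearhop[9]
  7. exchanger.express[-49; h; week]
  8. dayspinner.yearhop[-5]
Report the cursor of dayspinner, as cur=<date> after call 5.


Answer: cur=2222-06-16

Derivation:
I run dayspinner.drift using n: -355, → 2221-06-06.
Then dayspinner.spanto using d: ANS: 0.
I try exchanger.express using v: 7937, u_from: MiB, u_to: KiB: 8127488.
Calling dayspinner.drift using n: 375, which returns 2222-06-16.
Next I call dayspinner.weekday(), and see Sunday.
I invoke dayspinner.yearhop using n: 9, and get 2231-06-16.
I try exchanger.express using v: -49, u_from: h, u_to: week, giving -7/24.
Invoking dayspinner.yearhop using n: -5, which returns 2226-06-16.


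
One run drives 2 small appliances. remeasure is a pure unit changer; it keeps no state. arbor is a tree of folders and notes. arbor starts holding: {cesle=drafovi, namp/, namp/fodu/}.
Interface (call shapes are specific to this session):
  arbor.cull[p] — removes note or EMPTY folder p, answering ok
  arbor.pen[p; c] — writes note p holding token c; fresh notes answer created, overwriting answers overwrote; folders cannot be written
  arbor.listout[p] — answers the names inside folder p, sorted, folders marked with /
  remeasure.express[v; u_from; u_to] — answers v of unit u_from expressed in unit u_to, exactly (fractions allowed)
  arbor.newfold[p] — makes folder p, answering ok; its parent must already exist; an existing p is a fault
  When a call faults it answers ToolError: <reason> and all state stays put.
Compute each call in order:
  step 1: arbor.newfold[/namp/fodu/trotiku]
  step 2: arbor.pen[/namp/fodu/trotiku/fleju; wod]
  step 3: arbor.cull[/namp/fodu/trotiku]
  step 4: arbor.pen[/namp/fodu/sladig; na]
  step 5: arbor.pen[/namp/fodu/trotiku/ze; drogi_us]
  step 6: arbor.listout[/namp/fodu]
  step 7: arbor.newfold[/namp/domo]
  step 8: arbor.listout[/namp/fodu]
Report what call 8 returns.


Answer: [sladig, trotiku/]

Derivation:
CALL arbor.newfold[p→/namp/fodu/trotiku]
RET  ok
CALL arbor.pen[p→/namp/fodu/trotiku/fleju; c→wod]
RET  created
CALL arbor.cull[p→/namp/fodu/trotiku]
RET  ToolError: not empty
CALL arbor.pen[p→/namp/fodu/sladig; c→na]
RET  created
CALL arbor.pen[p→/namp/fodu/trotiku/ze; c→drogi_us]
RET  created
CALL arbor.listout[p→/namp/fodu]
RET  [sladig, trotiku/]
CALL arbor.newfold[p→/namp/domo]
RET  ok
CALL arbor.listout[p→/namp/fodu]
RET  [sladig, trotiku/]


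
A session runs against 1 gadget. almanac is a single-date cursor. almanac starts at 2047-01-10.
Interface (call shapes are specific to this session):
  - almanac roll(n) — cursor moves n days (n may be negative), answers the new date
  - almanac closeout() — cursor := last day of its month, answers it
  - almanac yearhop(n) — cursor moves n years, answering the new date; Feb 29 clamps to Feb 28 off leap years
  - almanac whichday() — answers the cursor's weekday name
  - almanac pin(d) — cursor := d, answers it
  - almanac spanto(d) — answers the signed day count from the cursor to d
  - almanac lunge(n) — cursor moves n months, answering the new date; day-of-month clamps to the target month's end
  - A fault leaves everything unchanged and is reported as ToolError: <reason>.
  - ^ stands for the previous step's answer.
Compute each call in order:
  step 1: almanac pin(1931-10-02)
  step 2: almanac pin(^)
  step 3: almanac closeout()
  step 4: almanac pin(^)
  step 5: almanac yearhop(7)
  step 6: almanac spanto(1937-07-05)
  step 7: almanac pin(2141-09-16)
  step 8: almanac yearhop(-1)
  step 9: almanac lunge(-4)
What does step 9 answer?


Answer: 2140-05-16

Derivation:
% 1. almanac pin(d='1931-10-02') => 1931-10-02
% 2. almanac pin(d='^') => 1931-10-02
% 3. almanac closeout() => 1931-10-31
% 4. almanac pin(d='^') => 1931-10-31
% 5. almanac yearhop(n='7') => 1938-10-31
% 6. almanac spanto(d='1937-07-05') => -483
% 7. almanac pin(d='2141-09-16') => 2141-09-16
% 8. almanac yearhop(n='-1') => 2140-09-16
% 9. almanac lunge(n='-4') => 2140-05-16


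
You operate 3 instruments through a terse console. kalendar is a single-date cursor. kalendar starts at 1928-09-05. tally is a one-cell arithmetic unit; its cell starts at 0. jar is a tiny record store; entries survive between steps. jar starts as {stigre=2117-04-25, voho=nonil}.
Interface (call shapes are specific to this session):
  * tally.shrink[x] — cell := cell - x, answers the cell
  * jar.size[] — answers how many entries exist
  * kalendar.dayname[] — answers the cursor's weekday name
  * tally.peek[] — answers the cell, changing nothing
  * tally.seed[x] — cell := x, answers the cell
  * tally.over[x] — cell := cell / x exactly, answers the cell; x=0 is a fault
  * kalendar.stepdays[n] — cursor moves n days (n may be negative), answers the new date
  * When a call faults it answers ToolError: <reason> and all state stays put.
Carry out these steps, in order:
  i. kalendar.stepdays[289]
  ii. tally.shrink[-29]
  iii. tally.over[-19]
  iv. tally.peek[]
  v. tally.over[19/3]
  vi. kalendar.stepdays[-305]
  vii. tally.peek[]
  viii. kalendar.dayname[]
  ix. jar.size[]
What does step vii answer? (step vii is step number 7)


;; 1. kalendar.stepdays(n='289') => 1929-06-21
;; 2. tally.shrink(x='-29') => 29
;; 3. tally.over(x='-19') => -29/19
;; 4. tally.peek() => -29/19
;; 5. tally.over(x='19/3') => -87/361
;; 6. kalendar.stepdays(n='-305') => 1928-08-20
;; 7. tally.peek() => -87/361
;; 8. kalendar.dayname() => Monday
;; 9. jar.size() => 2

Answer: -87/361


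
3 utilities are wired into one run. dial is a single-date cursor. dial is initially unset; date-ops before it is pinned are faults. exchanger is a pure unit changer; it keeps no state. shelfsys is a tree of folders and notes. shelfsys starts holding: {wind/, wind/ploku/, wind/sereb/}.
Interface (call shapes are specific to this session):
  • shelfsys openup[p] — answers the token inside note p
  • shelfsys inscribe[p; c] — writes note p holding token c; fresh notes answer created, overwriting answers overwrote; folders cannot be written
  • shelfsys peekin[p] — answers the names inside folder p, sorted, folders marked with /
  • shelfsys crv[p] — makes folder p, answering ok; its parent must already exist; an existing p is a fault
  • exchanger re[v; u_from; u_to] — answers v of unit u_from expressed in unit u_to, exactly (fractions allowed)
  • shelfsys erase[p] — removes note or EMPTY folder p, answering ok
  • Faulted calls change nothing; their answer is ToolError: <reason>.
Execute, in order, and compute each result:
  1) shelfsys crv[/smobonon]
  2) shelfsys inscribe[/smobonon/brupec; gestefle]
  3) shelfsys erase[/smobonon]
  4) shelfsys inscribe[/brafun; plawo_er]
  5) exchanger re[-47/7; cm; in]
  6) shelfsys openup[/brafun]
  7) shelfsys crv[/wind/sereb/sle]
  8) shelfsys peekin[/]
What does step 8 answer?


Answer: [brafun, smobonon/, wind/]

Derivation:
·→ shelfsys crv(p=/smobonon)
·← ok
·→ shelfsys inscribe(p=/smobonon/brupec, c=gestefle)
·← created
·→ shelfsys erase(p=/smobonon)
·← ToolError: not empty
·→ shelfsys inscribe(p=/brafun, c=plawo_er)
·← created
·→ exchanger re(v=-47/7, u_from=cm, u_to=in)
·← -2350/889
·→ shelfsys openup(p=/brafun)
·← plawo_er
·→ shelfsys crv(p=/wind/sereb/sle)
·← ok
·→ shelfsys peekin(p=/)
·← [brafun, smobonon/, wind/]


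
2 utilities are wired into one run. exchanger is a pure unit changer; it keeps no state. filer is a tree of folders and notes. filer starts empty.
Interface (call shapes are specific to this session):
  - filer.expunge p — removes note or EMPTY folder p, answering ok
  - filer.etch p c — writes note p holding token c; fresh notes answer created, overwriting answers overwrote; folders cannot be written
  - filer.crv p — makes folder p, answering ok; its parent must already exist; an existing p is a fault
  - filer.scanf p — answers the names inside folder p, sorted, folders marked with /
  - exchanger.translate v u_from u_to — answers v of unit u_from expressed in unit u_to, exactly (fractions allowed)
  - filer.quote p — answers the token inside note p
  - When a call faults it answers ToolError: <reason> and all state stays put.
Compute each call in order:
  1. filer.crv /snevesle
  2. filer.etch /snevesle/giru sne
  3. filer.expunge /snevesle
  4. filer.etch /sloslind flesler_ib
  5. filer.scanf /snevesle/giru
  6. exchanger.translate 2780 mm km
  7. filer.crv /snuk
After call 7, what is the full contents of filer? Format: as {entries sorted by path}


Answer: {sloslind=flesler_ib, snevesle/, snevesle/giru=sne, snuk/}

Derivation:
# 1. crv(/snevesle) => ok
# 2. etch(/snevesle/giru, sne) => created
# 3. expunge(/snevesle) => ToolError: not empty
# 4. etch(/sloslind, flesler_ib) => created
# 5. scanf(/snevesle/giru) => ToolError: not a directory
# 6. translate(2780, mm, km) => 139/50000
# 7. crv(/snuk) => ok


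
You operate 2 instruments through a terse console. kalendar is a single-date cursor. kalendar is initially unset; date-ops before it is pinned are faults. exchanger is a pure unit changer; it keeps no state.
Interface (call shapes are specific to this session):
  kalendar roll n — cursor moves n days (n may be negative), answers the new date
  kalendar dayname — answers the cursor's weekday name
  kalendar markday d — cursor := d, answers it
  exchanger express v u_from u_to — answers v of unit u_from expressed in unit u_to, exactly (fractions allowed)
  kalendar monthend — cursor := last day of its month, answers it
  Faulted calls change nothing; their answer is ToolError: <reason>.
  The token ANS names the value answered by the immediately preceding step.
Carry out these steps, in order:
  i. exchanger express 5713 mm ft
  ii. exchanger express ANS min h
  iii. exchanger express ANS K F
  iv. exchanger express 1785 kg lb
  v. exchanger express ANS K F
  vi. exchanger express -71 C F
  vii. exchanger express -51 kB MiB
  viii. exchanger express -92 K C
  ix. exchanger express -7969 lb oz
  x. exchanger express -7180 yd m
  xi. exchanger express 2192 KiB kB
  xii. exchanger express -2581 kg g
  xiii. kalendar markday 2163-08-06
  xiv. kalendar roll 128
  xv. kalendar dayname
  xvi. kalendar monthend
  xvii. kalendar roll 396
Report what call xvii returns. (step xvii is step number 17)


~$ exchanger express v: 5713 u_from: mm u_to: ft
= 28565/1524
~$ exchanger express v: ANS u_from: min u_to: h
= 5713/18288
~$ exchanger express v: ANS u_from: K u_to: F
= -23322671/50800
~$ exchanger express v: 1785 u_from: kg u_to: lb
= 25500000000/6479891
~$ exchanger express v: ANS u_from: K u_to: F
= 4292138850403/647989100
~$ exchanger express v: -71 u_from: C u_to: F
= -479/5
~$ exchanger express v: -51 u_from: kB u_to: MiB
= -6375/131072
~$ exchanger express v: -92 u_from: K u_to: C
= -7303/20
~$ exchanger express v: -7969 u_from: lb u_to: oz
= -127504
~$ exchanger express v: -7180 u_from: yd u_to: m
= -820674/125
~$ exchanger express v: 2192 u_from: KiB u_to: kB
= 280576/125
~$ exchanger express v: -2581 u_from: kg u_to: g
= -2581000
~$ kalendar markday d: 2163-08-06
= 2163-08-06
~$ kalendar roll n: 128
= 2163-12-12
~$ kalendar dayname
= Monday
~$ kalendar monthend
= 2163-12-31
~$ kalendar roll n: 396
= 2165-01-30

Answer: 2165-01-30


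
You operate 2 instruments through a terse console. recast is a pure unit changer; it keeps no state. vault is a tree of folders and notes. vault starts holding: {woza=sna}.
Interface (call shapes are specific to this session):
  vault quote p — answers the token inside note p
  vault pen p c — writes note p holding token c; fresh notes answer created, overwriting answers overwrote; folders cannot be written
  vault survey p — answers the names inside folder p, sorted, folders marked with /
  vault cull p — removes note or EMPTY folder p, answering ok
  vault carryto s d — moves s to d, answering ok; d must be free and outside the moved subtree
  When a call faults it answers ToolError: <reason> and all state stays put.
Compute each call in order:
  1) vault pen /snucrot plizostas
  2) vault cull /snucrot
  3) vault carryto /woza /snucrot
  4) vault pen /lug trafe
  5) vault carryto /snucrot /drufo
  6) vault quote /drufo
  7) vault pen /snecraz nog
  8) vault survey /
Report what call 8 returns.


Answer: [drufo, lug, snecraz]

Derivation:
> vault pen /snucrot plizostas
[out] created
> vault cull /snucrot
[out] ok
> vault carryto /woza /snucrot
[out] ok
> vault pen /lug trafe
[out] created
> vault carryto /snucrot /drufo
[out] ok
> vault quote /drufo
[out] sna
> vault pen /snecraz nog
[out] created
> vault survey /
[out] [drufo, lug, snecraz]


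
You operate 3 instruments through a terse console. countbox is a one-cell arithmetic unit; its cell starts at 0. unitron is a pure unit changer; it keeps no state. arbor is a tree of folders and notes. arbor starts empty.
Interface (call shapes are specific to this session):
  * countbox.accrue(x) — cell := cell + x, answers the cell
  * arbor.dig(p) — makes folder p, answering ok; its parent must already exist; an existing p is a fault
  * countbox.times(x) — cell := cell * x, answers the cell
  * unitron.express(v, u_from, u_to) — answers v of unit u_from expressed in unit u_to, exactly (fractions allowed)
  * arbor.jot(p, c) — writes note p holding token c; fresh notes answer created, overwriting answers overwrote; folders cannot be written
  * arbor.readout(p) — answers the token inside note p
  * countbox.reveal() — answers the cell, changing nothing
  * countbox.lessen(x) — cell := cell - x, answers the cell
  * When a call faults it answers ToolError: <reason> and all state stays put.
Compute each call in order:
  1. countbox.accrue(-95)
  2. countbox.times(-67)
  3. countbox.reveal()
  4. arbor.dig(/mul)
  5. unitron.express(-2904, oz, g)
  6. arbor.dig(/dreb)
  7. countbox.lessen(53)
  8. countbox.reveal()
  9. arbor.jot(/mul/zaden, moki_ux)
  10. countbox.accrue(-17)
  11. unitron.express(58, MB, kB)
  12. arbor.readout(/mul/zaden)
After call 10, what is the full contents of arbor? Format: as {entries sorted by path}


# countbox.accrue(x='-95') == -95
# countbox.times(x='-67') == 6365
# countbox.reveal() == 6365
# arbor.dig(p='/mul') == ok
# unitron.express(v='-2904', u_from='oz', u_to='g') == -16465403031/200000
# arbor.dig(p='/dreb') == ok
# countbox.lessen(x='53') == 6312
# countbox.reveal() == 6312
# arbor.jot(p='/mul/zaden', c='moki_ux') == created
# countbox.accrue(x='-17') == 6295
# unitron.express(v='58', u_from='MB', u_to='kB') == 58000
# arbor.readout(p='/mul/zaden') == moki_ux

Answer: {dreb/, mul/, mul/zaden=moki_ux}


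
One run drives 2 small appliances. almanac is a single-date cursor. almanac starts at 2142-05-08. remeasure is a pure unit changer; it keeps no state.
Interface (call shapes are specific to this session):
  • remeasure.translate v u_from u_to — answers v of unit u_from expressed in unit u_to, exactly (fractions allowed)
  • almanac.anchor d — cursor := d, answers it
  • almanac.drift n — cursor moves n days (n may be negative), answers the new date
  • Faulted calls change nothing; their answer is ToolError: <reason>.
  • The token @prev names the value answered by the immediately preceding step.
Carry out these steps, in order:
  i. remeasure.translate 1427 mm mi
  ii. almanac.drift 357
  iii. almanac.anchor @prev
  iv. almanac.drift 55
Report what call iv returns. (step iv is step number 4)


Answer: 2143-06-24

Derivation:
>> translate(v: 1427, u_from: mm, u_to: mi)
<< 1427/1609344
>> drift(n: 357)
<< 2143-04-30
>> anchor(d: @prev)
<< 2143-04-30
>> drift(n: 55)
<< 2143-06-24


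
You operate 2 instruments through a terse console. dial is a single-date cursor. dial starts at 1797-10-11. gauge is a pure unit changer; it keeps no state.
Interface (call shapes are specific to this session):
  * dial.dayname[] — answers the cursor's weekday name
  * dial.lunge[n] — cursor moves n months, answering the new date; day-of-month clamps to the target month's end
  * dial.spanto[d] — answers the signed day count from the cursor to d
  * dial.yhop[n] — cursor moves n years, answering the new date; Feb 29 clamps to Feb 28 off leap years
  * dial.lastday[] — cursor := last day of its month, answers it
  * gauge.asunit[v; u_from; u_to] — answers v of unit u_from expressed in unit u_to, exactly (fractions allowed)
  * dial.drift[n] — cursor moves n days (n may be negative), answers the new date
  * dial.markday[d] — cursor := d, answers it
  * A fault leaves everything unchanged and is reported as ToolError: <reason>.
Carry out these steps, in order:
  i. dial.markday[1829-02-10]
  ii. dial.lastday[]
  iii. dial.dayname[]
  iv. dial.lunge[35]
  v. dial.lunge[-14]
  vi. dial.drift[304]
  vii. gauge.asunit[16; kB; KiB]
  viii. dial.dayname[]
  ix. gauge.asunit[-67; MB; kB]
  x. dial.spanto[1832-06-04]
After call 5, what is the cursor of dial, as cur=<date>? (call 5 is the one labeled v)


! dial.markday(1829-02-10) -> 1829-02-10
! dial.lastday() -> 1829-02-28
! dial.dayname() -> Saturday
! dial.lunge(35) -> 1832-01-28
! dial.lunge(-14) -> 1830-11-28
! dial.drift(304) -> 1831-09-28
! gauge.asunit(16, kB, KiB) -> 125/8
! dial.dayname() -> Wednesday
! gauge.asunit(-67, MB, kB) -> -67000
! dial.spanto(1832-06-04) -> 250

Answer: cur=1830-11-28


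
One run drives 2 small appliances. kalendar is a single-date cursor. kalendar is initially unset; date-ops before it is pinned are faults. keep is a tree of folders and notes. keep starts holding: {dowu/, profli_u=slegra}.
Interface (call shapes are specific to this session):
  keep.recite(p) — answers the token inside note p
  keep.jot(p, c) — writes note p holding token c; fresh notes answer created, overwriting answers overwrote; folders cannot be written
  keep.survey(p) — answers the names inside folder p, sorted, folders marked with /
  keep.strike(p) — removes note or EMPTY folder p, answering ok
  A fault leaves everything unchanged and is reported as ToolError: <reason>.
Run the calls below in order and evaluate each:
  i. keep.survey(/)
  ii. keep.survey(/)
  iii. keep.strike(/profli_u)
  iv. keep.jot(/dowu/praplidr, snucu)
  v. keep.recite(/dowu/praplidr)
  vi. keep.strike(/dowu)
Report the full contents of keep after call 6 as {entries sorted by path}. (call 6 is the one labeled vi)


CALL keep.survey[p=/]
RET  [dowu/, profli_u]
CALL keep.survey[p=/]
RET  [dowu/, profli_u]
CALL keep.strike[p=/profli_u]
RET  ok
CALL keep.jot[p=/dowu/praplidr; c=snucu]
RET  created
CALL keep.recite[p=/dowu/praplidr]
RET  snucu
CALL keep.strike[p=/dowu]
RET  ToolError: not empty

Answer: {dowu/, dowu/praplidr=snucu}


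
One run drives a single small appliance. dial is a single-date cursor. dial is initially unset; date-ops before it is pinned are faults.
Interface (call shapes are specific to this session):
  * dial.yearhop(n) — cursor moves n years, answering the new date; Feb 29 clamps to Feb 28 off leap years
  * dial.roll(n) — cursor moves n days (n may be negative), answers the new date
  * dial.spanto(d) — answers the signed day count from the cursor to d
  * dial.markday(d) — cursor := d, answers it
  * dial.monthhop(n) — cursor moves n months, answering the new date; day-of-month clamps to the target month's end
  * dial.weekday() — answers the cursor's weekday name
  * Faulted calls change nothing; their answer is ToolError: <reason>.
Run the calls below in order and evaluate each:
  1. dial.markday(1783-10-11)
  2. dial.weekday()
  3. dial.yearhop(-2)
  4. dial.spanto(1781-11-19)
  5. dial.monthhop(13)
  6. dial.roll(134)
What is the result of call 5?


Answer: 1782-11-11

Derivation:
CALL dial.markday[d: 1783-10-11]
RET  1783-10-11
CALL dial.weekday[]
RET  Saturday
CALL dial.yearhop[n: -2]
RET  1781-10-11
CALL dial.spanto[d: 1781-11-19]
RET  39
CALL dial.monthhop[n: 13]
RET  1782-11-11
CALL dial.roll[n: 134]
RET  1783-03-25


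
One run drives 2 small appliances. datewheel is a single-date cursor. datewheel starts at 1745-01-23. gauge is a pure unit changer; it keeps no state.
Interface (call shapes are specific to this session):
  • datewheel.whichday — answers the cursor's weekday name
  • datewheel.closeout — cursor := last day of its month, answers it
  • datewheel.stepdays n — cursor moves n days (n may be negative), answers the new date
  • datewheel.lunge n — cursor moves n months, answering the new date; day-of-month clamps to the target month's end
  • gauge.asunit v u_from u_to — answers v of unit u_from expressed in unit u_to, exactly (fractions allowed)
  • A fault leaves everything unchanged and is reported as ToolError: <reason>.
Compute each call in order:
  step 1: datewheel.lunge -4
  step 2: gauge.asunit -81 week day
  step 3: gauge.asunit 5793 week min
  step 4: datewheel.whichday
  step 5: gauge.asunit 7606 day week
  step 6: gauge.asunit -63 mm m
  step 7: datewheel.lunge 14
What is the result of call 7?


I use datewheel.lunge passing -4, yielding 1744-09-23.
I call gauge.asunit passing -81, week, day, and see -567.
I call gauge.asunit passing 5793, week, min, giving 58393440.
Now I run datewheel.whichday(), and see Wednesday.
Now I run gauge.asunit passing 7606, day, week, which returns 7606/7.
Using gauge.asunit passing -63, mm, m, and get -63/1000.
I try datewheel.lunge passing 14, — result: 1745-11-23.

Answer: 1745-11-23


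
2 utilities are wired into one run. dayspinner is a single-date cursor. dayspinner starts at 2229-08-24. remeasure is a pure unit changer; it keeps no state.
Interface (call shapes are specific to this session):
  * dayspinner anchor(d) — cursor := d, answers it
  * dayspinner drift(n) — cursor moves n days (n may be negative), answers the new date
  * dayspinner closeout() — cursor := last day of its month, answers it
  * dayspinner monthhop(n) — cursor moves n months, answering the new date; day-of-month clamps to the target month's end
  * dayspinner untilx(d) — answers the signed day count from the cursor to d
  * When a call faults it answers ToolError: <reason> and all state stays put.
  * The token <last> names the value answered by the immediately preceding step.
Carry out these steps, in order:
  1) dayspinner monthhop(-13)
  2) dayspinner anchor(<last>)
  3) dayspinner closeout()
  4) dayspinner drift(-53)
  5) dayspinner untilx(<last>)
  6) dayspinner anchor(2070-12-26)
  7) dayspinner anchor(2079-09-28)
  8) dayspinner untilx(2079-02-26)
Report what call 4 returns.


% 1. dayspinner monthhop(n='-13') => 2228-07-24
% 2. dayspinner anchor(d='<last>') => 2228-07-24
% 3. dayspinner closeout() => 2228-07-31
% 4. dayspinner drift(n='-53') => 2228-06-08
% 5. dayspinner untilx(d='<last>') => 0
% 6. dayspinner anchor(d='2070-12-26') => 2070-12-26
% 7. dayspinner anchor(d='2079-09-28') => 2079-09-28
% 8. dayspinner untilx(d='2079-02-26') => -214

Answer: 2228-06-08
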